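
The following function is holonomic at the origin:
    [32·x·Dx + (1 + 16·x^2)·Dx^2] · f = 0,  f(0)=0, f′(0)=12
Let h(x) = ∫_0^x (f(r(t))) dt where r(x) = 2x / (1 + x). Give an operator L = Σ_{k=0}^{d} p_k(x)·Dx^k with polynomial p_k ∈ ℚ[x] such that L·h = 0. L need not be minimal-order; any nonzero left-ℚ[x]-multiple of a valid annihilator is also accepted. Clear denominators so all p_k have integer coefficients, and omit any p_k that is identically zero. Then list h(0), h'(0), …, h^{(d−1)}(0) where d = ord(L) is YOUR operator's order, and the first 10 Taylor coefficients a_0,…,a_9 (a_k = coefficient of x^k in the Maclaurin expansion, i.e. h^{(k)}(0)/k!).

L = (2 + 130·x)·Dx^2 + (1 + 2·x + 65·x^2)·Dx^3  (order 3).
h: a_k = 0, 0, 12, -8, -122, 1512/5, 13844/5, -93208/7, -535083/7, 623784, …
ICs: h(0) = 0, h′(0) = 0, h′′(0) = 24.

f: a_k = 0, 12, 0, -64, 0, 3072/5, 0, -49152/7, 0, 262144/3, …
f∘r: x↦r, Dx↦Dx/r' in L_f ⇒ L₀.
Integrate: L := L₀·Dx.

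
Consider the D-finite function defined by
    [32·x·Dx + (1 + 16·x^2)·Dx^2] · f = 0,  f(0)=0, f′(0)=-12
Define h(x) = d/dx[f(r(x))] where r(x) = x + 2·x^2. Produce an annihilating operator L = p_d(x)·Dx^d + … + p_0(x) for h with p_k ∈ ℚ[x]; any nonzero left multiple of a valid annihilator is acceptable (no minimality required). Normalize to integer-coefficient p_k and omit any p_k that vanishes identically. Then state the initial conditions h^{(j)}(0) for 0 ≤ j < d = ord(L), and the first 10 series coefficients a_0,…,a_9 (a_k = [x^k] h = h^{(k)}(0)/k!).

L = (-4 + 32·x + 256·x^2 + 768·x^3 + 768·x^4) + (1 + 4·x + 16·x^2 + 128·x^3 + 320·x^4 + 256·x^5)·Dx  (order 1).
h: a_k = -12, -48, 192, 1536, 768, -33792, -122880, 393216, 4079616, 3735552, …
ICs: h(0) = -12.

f: a_k = 0, -12, 0, 64, 0, -3072/5, 0, 49152/7, 0, -262144/3, …
h₀=f(r): pull back L_f along r ⇒ L₀.
Derive L from L₀ (diff closure).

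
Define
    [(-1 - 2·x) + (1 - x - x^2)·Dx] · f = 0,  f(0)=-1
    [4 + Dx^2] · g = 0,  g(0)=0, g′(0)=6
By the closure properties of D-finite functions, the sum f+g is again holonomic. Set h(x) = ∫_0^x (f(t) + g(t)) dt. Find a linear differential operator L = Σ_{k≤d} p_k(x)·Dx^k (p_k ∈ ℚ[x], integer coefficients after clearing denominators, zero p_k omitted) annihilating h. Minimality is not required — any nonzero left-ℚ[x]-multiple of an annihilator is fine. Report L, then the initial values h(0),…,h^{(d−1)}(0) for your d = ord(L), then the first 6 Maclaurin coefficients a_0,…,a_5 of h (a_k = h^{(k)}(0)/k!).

f: a_k = -1, -1, -2, -3, -5, -8, …
g: a_k = 0, 6, 0, -4, 0, 4/5, …
Sum ⇒ L₀ = lclm(L_f,L_g) in ℚ(x)⟨Dx⟩.
Integrate: L := L₀·Dx.
L = (44 + 96·x + 32·x^2 + 48·x^3 + 40·x^4 + 16·x^5)·Dx + (-16 + 20·x + 8·x^2 - 16·x^3 + 12·x^4 + 24·x^5 + 8·x^6)·Dx^2 + (11 + 24·x + 8·x^2 + 12·x^3 + 10·x^4 + 4·x^5)·Dx^3 + (-4 + 5·x + 2·x^2 - 4·x^3 + 3·x^4 + 6·x^5 + 2·x^6)·Dx^4  (order 4).
h: a_k = 0, -1, 5/2, -2/3, -7/4, -1, …
ICs: h(0) = 0, h′(0) = -1, h′′(0) = 5, h′′′(0) = -4.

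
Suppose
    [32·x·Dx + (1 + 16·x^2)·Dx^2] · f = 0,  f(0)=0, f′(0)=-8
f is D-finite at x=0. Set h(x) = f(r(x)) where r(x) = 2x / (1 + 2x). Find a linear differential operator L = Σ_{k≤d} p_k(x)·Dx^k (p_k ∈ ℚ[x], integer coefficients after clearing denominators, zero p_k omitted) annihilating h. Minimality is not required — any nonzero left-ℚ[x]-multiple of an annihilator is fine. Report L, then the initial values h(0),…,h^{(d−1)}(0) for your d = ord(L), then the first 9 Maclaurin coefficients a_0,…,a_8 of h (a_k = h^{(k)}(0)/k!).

f: a_k = 0, -8, 0, 128/3, 0, -2048/5, 0, 32768/7, 0, …
f∘r: x↦r, Dx↦Dx/r' in L_f ⇒ L₀.
L = (4 + 136·x)·Dx + (1 + 4·x + 68·x^2)·Dx^2  (order 2).
h: a_k = 0, -16, 32, 832/3, -1920, -25856/5, 312832/3, -744448/7, -4945920, …
ICs: h(0) = 0, h′(0) = -16.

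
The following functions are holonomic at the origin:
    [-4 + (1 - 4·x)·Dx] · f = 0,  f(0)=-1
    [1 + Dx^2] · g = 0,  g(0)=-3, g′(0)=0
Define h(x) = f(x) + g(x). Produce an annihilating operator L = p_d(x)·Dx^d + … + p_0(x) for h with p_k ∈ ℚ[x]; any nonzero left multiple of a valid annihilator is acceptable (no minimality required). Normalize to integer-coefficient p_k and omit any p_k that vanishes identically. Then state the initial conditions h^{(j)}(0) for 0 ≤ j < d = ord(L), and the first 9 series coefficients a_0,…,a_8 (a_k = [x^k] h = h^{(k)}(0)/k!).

f: a_k = -1, -4, -16, -64, -256, -1024, -4096, -16384, -65536, …
g: a_k = -3, 0, 3/2, 0, -1/8, 0, 1/240, 0, -1/13440, …
f+g: L₀ = lclm(L_f,L_g), ord ≤ 1+2.
L = (388 - 32·x + 64·x^2) + (-33 + 140·x - 48·x^2 + 64·x^3)·Dx + (388 - 32·x + 64·x^2)·Dx^2 + (-33 + 140·x - 48·x^2 + 64·x^3)·Dx^3  (order 3).
h: a_k = -4, -4, -29/2, -64, -2049/8, -1024, -983039/240, -16384, -880803841/13440, …
ICs: h(0) = -4, h′(0) = -4, h′′(0) = -29.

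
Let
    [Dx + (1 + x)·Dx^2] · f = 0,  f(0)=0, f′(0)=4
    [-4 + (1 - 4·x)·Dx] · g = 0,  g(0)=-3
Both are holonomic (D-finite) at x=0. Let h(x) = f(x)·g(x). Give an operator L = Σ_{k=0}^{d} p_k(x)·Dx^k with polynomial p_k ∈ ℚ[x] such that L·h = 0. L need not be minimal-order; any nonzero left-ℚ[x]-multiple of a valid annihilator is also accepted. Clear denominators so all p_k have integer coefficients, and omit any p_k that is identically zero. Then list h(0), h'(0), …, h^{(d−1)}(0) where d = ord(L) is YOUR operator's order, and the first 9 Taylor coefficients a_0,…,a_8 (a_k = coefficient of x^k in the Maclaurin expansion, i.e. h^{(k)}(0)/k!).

L = 4 + (7 + 12·x)·Dx + (-1 + 3·x + 4·x^2)·Dx^2  (order 2).
h: a_k = 0, -12, -42, -172, -685, -13712/5, -54838/5, -1535524/35, -12284087/70, …
ICs: h(0) = 0, h′(0) = -12.

f: a_k = 0, 4, -2, 4/3, -1, 4/5, -2/3, 4/7, -1/2, …
g: a_k = -3, -12, -48, -192, -768, -3072, -12288, -49152, -196608, …
L₀ := L_f ⊗_s L_g (sym. prod.), ord ≤ 2.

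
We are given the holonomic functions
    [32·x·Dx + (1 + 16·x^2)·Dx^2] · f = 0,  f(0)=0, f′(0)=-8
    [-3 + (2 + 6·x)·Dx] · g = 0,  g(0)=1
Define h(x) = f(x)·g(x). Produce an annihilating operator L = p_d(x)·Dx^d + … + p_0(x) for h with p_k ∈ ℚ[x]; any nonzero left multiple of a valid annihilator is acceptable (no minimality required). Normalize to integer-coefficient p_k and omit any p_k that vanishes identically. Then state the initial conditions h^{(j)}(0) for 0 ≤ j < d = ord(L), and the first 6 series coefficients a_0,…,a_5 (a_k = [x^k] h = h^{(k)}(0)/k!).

L = (27 - 192·x - 144·x^2) + (-12 + 92·x + 576·x^2 + 576·x^3)·Dx + (4 + 24·x + 100·x^2 + 384·x^3 + 576·x^4)·Dx^2  (order 2).
h: a_k = 0, -8, -12, 155/3, 101/2, -34583/80, …
ICs: h(0) = 0, h′(0) = -8.

f: a_k = 0, -8, 0, 128/3, 0, -2048/5, …
g: a_k = 1, 3/2, -9/8, 27/16, -405/128, 1701/256, …
L₀ := L_f ⊗_s L_g (sym. prod.), ord ≤ 2.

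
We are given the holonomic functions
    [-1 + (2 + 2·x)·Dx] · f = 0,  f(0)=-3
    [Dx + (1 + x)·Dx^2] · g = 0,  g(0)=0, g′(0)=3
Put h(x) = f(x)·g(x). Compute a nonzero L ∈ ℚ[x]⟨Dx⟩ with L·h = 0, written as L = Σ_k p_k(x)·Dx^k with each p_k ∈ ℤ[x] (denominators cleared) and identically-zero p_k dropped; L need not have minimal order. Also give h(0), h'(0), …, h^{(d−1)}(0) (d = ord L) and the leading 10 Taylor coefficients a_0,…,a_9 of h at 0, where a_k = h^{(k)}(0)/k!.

f: a_k = -3, -3/2, 3/8, -3/16, 15/128, -21/256, 63/1024, -99/2048, 1287/32768, -2145/65536, …
g: a_k = 0, 3, -3/2, 1, -3/4, 3/5, -1/2, 3/7, -3/8, 1/3, …
Sym-product of L_f,L_g gives L₀ (≤ ord 2).
L = 1 + (4 + 8·x + 4·x^2)·Dx^2  (order 2).
h: a_k = 0, -9, 0, 3/8, -3/8, 213/640, -93/320, 9129/35840, -8067/35840, 46027/229376, …
ICs: h(0) = 0, h′(0) = -9.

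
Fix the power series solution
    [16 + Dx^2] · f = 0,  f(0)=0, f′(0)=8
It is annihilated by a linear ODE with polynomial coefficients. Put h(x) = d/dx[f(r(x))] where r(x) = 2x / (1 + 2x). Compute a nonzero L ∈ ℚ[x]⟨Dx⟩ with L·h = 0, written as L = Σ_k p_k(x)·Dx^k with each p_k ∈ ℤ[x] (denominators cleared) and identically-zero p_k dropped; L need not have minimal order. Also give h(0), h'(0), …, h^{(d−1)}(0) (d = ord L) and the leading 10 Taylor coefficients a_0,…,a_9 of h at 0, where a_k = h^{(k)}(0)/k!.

L = (88 + 96·x + 96·x^2) + (12 + 72·x + 144·x^2 + 96·x^3)·Dx + (1 + 8·x + 24·x^2 + 32·x^3 + 16·x^4)·Dx^2  (order 2).
h: a_k = 16, -64, -320, 3584, -49408/3, 46080, -2520064/45, -10305536/45, 123301888/63, -553041920/63, …
ICs: h(0) = 16, h′(0) = -64.

f: a_k = 0, 8, 0, -64/3, 0, 256/15, 0, -2048/315, 0, 4096/2835, …
Change of var in L_f (x↦r) gives L₀.
h₀' ⇒ L via d/dx closure of L₀.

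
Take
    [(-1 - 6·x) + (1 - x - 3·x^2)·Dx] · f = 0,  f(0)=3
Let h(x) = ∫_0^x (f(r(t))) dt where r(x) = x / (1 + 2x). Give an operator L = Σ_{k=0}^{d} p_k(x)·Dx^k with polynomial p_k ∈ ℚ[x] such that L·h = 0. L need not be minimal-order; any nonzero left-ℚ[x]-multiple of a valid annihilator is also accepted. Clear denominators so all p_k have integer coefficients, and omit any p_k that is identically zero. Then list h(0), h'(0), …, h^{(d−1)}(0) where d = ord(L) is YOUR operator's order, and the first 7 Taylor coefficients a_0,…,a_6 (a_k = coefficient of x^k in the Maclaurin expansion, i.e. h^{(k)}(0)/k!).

f: a_k = 3, 3, 12, 21, 57, 120, 291, …
Substitute x→r, Dx→(1/r')Dx; clear ⇒ L₀.
∫: right-multiply L₀ by Dx.
L = (1 + 8·x)·Dx + (-1 - 5·x - 5·x^2 + 2·x^3)·Dx^2  (order 2).
h: a_k = 0, 3, 3/2, 2, -15/4, 51/5, -28, …
ICs: h(0) = 0, h′(0) = 3.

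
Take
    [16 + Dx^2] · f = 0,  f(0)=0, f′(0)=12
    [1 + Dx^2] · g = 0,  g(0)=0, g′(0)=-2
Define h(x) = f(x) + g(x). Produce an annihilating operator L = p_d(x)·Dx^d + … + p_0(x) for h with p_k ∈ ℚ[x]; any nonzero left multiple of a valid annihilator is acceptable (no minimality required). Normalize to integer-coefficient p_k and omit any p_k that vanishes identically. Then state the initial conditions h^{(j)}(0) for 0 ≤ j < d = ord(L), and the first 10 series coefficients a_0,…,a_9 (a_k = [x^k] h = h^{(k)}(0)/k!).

f: a_k = 0, 12, 0, -32, 0, 128/5, 0, -1024/105, 0, 2048/945, …
g: a_k = 0, -2, 0, 1/3, 0, -1/60, 0, 1/2520, 0, -1/181440, …
f+g: L₀ = lclm(L_f,L_g), ord ≤ 2+2.
L = 16 + 17·Dx^2 + Dx^4  (order 4).
h: a_k = 0, 10, 0, -95/3, 0, 307/12, 0, -4915/504, 0, 78643/36288, …
ICs: h(0) = 0, h′(0) = 10, h′′(0) = 0, h′′′(0) = -190.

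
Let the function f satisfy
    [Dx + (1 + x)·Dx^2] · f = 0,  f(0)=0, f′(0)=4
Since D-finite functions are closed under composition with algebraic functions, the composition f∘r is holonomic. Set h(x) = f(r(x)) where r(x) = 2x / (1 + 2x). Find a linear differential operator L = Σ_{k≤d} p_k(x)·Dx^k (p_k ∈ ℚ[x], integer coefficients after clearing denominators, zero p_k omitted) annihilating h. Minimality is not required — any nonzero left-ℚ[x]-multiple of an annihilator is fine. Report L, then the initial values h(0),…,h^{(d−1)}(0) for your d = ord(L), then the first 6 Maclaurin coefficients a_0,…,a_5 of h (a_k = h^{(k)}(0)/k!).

f: a_k = 0, 4, -2, 4/3, -1, 4/5, …
h₀=f(r): pull back L_f along r ⇒ L₀.
L = (6 + 16·x)·Dx + (1 + 6·x + 8·x^2)·Dx^2  (order 2).
h: a_k = 0, 8, -24, 224/3, -240, 3968/5, …
ICs: h(0) = 0, h′(0) = 8.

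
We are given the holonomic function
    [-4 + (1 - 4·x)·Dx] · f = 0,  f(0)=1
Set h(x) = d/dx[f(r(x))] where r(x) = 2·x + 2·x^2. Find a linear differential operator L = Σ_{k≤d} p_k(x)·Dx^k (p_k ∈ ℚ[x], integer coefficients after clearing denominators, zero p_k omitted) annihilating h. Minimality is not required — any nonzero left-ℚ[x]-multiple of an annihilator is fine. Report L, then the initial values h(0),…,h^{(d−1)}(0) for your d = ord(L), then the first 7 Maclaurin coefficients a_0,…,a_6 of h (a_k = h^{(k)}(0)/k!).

L = (18 + 48·x + 48·x^2) + (-1 + 6·x + 24·x^2 + 16·x^3)·Dx  (order 1).
h: a_k = 8, 144, 1920, 22784, 253440, 2706432, 28098560, …
ICs: h(0) = 8.

f: a_k = 1, 4, 16, 64, 256, 1024, 4096, …
L₀ from L_f via x↦r, Dx↦r'^{-1}Dx.
h=h₀': d/dx-closure on L₀ ⇒ L.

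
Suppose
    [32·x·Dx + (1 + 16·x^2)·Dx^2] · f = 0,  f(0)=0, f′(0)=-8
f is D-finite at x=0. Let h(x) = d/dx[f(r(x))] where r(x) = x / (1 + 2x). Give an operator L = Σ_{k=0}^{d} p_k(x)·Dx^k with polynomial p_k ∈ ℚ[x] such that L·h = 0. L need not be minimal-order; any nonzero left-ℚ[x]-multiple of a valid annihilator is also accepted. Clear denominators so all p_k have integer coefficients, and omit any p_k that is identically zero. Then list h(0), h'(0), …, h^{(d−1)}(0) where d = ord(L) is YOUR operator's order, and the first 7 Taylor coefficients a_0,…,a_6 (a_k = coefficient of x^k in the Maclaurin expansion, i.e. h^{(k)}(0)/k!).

f: a_k = 0, -8, 0, 128/3, 0, -2048/5, 0, …
f∘r: x↦r, Dx↦Dx/r' in L_f ⇒ L₀.
h₀' ⇒ L via d/dx closure of L₀.
L = (4 + 40·x) + (1 + 4·x + 20·x^2)·Dx  (order 1).
h: a_k = -8, 32, 32, -768, 2432, 5632, -71168, …
ICs: h(0) = -8.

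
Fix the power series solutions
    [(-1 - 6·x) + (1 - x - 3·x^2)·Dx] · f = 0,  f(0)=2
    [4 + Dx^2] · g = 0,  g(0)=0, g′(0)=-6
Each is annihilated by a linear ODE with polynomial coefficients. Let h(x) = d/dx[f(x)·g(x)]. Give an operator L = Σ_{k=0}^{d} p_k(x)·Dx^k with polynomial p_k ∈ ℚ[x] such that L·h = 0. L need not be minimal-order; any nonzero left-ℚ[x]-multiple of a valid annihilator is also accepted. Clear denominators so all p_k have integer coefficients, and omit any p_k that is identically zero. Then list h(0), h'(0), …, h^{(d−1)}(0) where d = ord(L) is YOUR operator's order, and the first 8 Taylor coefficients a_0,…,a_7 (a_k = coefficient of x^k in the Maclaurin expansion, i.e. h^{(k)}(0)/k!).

f: a_k = 2, 2, 8, 14, 38, 80, 194, 434, …
g: a_k = 0, -6, 0, 4, 0, -4/5, 0, 8/105, …
Product ⇒ symmetric product L₀, ord ≤ 2.
Differentiate: ansatz ord ≤ ord L₀ ⇒ L.
L = (10 - 16·x - 40·x^2 + 48·x^3 + 72·x^4) + (5 + 34·x + 36·x^2 + 72·x^3)·Dx + (-1 - x - x^2 + 12·x^3 + 18·x^4)·Dx^2  (order 2).
h: a_k = -12, -24, -120, -304, -988, -12768/5, -106916/15, -385568/21, …
ICs: h(0) = -12, h′(0) = -24.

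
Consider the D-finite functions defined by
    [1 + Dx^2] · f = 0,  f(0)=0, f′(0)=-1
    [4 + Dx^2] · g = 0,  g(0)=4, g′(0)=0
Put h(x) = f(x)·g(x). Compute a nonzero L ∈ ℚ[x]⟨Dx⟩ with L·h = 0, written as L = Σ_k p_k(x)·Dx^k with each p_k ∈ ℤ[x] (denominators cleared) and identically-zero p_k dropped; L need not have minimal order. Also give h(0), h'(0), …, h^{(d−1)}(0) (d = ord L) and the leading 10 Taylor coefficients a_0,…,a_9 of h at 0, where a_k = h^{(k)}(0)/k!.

f: a_k = 0, -1, 0, 1/6, 0, -1/120, 0, 1/5040, 0, -1/362880, …
g: a_k = 4, 0, -8, 0, 8/3, 0, -16/45, 0, 8/315, 0, …
Sym-product of L_f,L_g gives L₀ (≤ ord 4).
L = 9 + 10·Dx^2 + Dx^4  (order 4).
h: a_k = 0, -4, 0, 26/3, 0, -121/30, 0, 1093/1260, 0, -9841/90720, …
ICs: h(0) = 0, h′(0) = -4, h′′(0) = 0, h′′′(0) = 52.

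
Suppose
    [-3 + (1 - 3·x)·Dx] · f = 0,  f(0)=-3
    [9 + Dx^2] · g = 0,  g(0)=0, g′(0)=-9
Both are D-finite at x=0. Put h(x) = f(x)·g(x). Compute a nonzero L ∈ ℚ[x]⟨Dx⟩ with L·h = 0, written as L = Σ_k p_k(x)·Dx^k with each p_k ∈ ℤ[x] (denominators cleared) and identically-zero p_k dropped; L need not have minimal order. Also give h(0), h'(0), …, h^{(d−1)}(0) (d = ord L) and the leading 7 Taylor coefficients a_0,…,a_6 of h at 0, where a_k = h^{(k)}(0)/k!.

L = (-9 + 27·x) + 6·Dx + (-1 + 3·x)·Dx^2  (order 2).
h: a_k = 0, 27, 81, 405/2, 1215/2, 73629/40, 220887/40, …
ICs: h(0) = 0, h′(0) = 27.

f: a_k = -3, -9, -27, -81, -243, -729, -2187, …
g: a_k = 0, -9, 0, 27/2, 0, -243/40, 0, …
f·g: L₀ = L_f ⊗_s L_g, ord ≤ 1·2.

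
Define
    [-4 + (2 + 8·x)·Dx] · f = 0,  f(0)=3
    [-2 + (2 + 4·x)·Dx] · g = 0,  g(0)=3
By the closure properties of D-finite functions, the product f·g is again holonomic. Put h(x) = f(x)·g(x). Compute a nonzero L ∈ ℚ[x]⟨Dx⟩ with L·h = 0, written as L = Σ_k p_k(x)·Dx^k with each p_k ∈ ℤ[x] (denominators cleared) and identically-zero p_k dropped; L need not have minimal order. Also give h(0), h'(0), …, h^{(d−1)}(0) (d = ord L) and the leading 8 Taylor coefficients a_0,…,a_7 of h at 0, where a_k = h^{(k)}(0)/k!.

f: a_k = 3, 6, -6, 12, -30, 84, -252, 792, …
g: a_k = 3, 3, -3/2, 3/2, -15/8, 21/8, -63/16, 99/16, …
Product ⇒ symmetric product L₀, ord ≤ 1.
L = (-3 - 8·x) + (1 + 6·x + 8·x^2)·Dx  (order 1).
h: a_k = 9, 27, -9/2, 27/2, -333/8, 1053/8, -6813/16, 22491/16, …
ICs: h(0) = 9.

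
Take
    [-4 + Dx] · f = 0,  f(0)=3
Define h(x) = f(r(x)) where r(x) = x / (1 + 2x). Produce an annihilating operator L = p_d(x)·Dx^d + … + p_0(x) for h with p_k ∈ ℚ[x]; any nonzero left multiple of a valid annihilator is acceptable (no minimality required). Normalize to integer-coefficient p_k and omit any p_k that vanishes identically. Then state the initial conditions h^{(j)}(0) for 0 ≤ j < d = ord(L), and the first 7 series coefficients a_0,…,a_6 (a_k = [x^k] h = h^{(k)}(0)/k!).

L = -4 + (1 + 4·x + 4·x^2)·Dx  (order 1).
h: a_k = 3, 12, 0, -16, 32, -192/5, 256/15, …
ICs: h(0) = 3.

f: a_k = 3, 12, 24, 32, 32, 128/5, 256/15, …
Substitute x→r, Dx→(1/r')Dx; clear ⇒ L₀.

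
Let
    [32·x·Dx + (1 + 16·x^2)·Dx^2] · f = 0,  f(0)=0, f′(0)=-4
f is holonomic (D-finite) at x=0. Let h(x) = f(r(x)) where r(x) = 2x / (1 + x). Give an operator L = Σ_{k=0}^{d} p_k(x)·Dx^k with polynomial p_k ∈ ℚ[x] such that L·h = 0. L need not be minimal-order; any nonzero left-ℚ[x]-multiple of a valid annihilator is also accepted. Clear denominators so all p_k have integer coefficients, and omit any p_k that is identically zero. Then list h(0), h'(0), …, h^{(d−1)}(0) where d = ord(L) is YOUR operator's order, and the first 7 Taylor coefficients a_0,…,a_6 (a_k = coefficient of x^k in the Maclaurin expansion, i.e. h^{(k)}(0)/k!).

f: a_k = 0, -4, 0, 64/3, 0, -1024/5, 0, …
Change of var in L_f (x↦r) gives L₀.
L = (2 + 130·x)·Dx + (1 + 2·x + 65·x^2)·Dx^2  (order 2).
h: a_k = 0, -8, 8, 488/3, -504, -27688/5, 93208/3, …
ICs: h(0) = 0, h′(0) = -8.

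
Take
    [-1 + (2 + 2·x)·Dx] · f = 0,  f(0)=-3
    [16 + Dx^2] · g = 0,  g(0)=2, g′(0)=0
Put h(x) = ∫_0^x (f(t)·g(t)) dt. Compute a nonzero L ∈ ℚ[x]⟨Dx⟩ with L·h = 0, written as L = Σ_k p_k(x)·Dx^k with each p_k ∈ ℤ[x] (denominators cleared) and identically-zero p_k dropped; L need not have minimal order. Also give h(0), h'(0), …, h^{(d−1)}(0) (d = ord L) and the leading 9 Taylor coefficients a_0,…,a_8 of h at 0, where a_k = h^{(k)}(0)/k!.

L = (67 + 128·x + 64·x^2)·Dx + (-4 - 4·x)·Dx^2 + (4 + 8·x + 4·x^2)·Dx^3  (order 3).
h: a_k = 0, -6, -3/2, 65/4, 189/32, -893/64, -3733/768, 310129/53760, 219379/122880, …
ICs: h(0) = 0, h′(0) = -6, h′′(0) = -3.

f: a_k = -3, -3/2, 3/8, -3/16, 15/128, -21/256, 63/1024, -99/2048, 1287/32768, …
g: a_k = 2, 0, -16, 0, 64/3, 0, -512/45, 0, 1024/315, …
f·g: L₀ = L_f ⊗_s L_g, ord ≤ 1·2.
Integrate: L := L₀·Dx.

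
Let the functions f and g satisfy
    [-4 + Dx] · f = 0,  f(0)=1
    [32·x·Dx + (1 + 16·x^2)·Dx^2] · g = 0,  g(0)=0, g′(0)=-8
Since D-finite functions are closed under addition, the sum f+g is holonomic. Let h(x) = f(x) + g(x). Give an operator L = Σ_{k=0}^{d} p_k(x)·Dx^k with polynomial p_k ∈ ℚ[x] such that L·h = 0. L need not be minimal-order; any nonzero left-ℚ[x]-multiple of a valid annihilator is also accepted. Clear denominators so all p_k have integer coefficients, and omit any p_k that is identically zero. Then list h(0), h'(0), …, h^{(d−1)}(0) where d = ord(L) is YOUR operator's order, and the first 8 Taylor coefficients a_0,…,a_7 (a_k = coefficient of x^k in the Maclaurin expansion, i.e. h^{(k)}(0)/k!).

f: a_k = 1, 4, 8, 32/3, 32/3, 128/15, 256/45, 1024/315, …
g: a_k = 0, -8, 0, 128/3, 0, -2048/5, 0, 32768/7, …
Sum ⇒ L₀ = lclm(L_f,L_g) in ℚ(x)⟨Dx⟩.
L = (32 - 256·x - 512·x^2)·Dx + (-12 + 48·x + 64·x^2 - 256·x^3)·Dx^2 + (1 + 4·x + 16·x^2 + 64·x^3)·Dx^3  (order 3).
h: a_k = 1, -4, 8, 160/3, 32/3, -6016/15, 256/45, 1475584/315, …
ICs: h(0) = 1, h′(0) = -4, h′′(0) = 16.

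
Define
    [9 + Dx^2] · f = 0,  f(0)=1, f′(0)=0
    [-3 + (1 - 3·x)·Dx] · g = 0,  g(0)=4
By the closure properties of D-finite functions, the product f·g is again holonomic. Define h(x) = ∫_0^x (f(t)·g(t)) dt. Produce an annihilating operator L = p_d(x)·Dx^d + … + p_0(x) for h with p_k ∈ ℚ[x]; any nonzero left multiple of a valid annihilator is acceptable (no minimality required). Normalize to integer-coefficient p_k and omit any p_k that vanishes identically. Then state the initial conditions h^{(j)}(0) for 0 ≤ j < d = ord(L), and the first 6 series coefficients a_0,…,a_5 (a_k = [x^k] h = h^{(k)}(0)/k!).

L = (-9 + 27·x)·Dx + 6·Dx^2 + (-1 + 3·x)·Dx^3  (order 3).
h: a_k = 0, 4, 6, 6, 27/2, 351/10, …
ICs: h(0) = 0, h′(0) = 4, h′′(0) = 12.

f: a_k = 1, 0, -9/2, 0, 27/8, 0, …
g: a_k = 4, 12, 36, 108, 324, 972, …
Sym-product of L_f,L_g gives L₀ (≤ ord 2).
∫: right-multiply L₀ by Dx.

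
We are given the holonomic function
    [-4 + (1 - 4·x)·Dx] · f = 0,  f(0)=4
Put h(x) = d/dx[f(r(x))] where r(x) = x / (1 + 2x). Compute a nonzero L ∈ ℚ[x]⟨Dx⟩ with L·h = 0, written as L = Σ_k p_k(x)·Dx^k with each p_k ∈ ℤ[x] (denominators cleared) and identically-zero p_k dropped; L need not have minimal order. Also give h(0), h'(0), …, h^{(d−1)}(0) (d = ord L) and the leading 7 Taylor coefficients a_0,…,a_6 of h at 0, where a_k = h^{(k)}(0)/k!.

f: a_k = 4, 16, 64, 256, 1024, 4096, 16384, …
Change of var in L_f (x↦r) gives L₀.
Derive L from L₀ (diff closure).
L = 4 + (-1 + 2·x)·Dx  (order 1).
h: a_k = 16, 64, 192, 512, 1280, 3072, 7168, …
ICs: h(0) = 16.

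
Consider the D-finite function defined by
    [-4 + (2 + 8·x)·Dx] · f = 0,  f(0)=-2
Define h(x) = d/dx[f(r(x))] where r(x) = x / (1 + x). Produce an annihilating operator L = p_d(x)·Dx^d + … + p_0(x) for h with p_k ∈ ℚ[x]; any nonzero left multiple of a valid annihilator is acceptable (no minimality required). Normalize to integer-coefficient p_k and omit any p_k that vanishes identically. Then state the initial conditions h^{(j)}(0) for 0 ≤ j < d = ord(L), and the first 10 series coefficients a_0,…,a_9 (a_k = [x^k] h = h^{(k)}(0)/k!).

L = (-4 - 10·x) + (-1 - 6·x - 5·x^2)·Dx  (order 1).
h: a_k = -4, 16, -60, 240, -1020, 4512, -20468, 94400, -440460, 2072880, …
ICs: h(0) = -4.

f: a_k = -2, -4, 4, -8, 20, -56, 168, -528, 1716, -5720, …
Substitute x→r, Dx→(1/r')Dx; clear ⇒ L₀.
h=h₀': d/dx-closure on L₀ ⇒ L.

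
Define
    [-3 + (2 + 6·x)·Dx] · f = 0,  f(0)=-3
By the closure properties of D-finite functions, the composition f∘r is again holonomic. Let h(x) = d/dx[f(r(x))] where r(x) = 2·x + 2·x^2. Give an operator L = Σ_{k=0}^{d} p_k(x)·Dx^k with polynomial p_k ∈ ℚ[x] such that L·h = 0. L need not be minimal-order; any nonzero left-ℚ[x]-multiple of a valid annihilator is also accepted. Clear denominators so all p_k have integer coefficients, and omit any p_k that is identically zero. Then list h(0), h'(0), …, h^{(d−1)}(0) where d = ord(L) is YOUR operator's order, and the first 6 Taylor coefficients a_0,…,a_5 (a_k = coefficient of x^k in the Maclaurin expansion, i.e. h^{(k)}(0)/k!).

L = -1 + (-1 - 8·x - 18·x^2 - 12·x^3)·Dx  (order 1).
h: a_k = -9, 9, -81/2, 351/2, -6075/8, 26487/8, …
ICs: h(0) = -9.

f: a_k = -3, -9/2, 27/8, -81/16, 1215/128, -5103/256, …
Substitute x→r, Dx→(1/r')Dx; clear ⇒ L₀.
h₀' ⇒ L via d/dx closure of L₀.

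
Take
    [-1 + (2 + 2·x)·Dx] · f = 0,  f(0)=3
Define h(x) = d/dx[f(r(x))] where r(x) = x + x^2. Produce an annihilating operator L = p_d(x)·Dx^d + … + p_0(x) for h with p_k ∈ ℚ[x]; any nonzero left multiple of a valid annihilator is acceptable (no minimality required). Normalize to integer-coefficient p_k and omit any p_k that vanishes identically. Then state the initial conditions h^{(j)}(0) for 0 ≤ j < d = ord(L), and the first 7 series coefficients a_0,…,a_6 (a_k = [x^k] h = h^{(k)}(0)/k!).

f: a_k = 3, 3/2, -3/8, 3/16, -15/128, 21/256, -63/1024, …
h₀=f(r): pull back L_f along r ⇒ L₀.
h₀' ⇒ L via d/dx closure of L₀.
L = 3 + (-2 - 6·x - 6·x^2 - 4·x^3)·Dx  (order 1).
h: a_k = 3/2, 9/4, -27/16, 9/32, 225/256, -513/512, 441/2048, …
ICs: h(0) = 3/2.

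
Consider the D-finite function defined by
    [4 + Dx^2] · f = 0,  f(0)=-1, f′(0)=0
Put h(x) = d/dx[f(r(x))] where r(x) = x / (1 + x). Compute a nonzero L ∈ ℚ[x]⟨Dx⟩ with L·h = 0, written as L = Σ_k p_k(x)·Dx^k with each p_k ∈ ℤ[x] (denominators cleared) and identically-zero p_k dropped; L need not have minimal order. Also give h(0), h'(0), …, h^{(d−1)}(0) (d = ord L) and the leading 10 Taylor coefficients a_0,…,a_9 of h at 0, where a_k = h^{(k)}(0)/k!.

f: a_k = -1, 0, 2, 0, -2/3, 0, 4/45, 0, -2/315, 0, …
f∘r: x↦r, Dx↦Dx/r' in L_f ⇒ L₀.
Derive L from L₀ (diff closure).
L = (10 + 12·x + 6·x^2) + (6 + 18·x + 18·x^2 + 6·x^3)·Dx + (1 + 4·x + 6·x^2 + 4·x^3 + x^4)·Dx^2  (order 2).
h: a_k = 0, 4, -12, 64/3, -80/3, 308/15, 28/5, -18832/315, 5168/35, -766252/2835, …
ICs: h(0) = 0, h′(0) = 4.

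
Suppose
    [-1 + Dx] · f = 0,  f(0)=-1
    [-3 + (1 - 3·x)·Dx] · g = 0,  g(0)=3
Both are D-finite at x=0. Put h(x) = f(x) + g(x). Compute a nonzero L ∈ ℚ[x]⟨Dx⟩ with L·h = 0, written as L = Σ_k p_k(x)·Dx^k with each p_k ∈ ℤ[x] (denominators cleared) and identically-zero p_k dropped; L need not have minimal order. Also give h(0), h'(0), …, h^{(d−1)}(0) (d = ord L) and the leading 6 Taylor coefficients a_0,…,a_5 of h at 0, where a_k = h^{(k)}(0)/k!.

f: a_k = -1, -1, -1/2, -1/6, -1/24, -1/120, …
g: a_k = 3, 9, 27, 81, 243, 729, …
Weyl lclm of L_f,L_g ⇒ L₀ (ord ≤ 2).
L = (15 + 9·x) + (-17 - 6·x + 9·x^2)·Dx + (2 - 3·x - 9·x^2)·Dx^2  (order 2).
h: a_k = 2, 8, 53/2, 485/6, 5831/24, 87479/120, …
ICs: h(0) = 2, h′(0) = 8.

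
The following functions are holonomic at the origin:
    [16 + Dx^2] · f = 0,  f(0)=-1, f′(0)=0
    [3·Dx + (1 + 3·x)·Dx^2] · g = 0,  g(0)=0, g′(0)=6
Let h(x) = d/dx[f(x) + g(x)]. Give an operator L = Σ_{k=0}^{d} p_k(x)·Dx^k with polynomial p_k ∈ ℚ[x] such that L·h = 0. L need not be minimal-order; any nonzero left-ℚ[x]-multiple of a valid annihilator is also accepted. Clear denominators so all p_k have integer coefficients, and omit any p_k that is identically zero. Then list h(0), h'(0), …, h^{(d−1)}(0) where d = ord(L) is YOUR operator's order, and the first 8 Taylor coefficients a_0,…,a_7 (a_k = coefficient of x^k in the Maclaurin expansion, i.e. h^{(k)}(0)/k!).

f: a_k = -1, 0, 8, 0, -32/3, 0, 256/45, 0, …
g: a_k = 0, 6, -9, 18, -81/2, 486/5, -243, 4374/7, …
L₀ := lclm(L_f,L_g); ord L₀ ≤ 2+2.
h=h₀': d/dx-closure on L₀ ⇒ L.
L = (1680 + 2304·x + 3456·x^2) + (272 + 1584·x + 3456·x^2 + 3456·x^3)·Dx + (105 + 144·x + 216·x^2)·Dx^2 + (17 + 99·x + 216·x^2 + 216·x^3)·Dx^3  (order 3).
h: a_k = 6, -2, 54, -614/3, 486, -21358/15, 4374, -4137526/315, …
ICs: h(0) = 6, h′(0) = -2, h′′(0) = 108.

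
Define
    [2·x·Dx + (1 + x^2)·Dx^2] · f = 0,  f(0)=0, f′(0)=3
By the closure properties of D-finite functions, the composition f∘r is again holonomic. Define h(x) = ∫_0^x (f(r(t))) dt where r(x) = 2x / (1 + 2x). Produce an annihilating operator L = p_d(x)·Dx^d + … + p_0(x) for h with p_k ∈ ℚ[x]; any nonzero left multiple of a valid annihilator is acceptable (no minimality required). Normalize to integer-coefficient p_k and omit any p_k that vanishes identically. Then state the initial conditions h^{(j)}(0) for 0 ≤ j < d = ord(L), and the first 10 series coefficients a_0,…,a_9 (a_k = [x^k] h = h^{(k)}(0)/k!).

f: a_k = 0, 3, 0, -1, 0, 3/5, 0, -3/7, 0, 1/3, …
Change of var in L_f (x↦r) gives L₀.
h=∫₀ˣh₀: take L = L₀·Dx.
L = (4 + 16·x)·Dx^2 + (1 + 4·x + 8·x^2)·Dx^3  (order 3).
h: a_k = 0, 0, 3, -4, 4, 0, -64/5, 256/7, -384/7, 0, …
ICs: h(0) = 0, h′(0) = 0, h′′(0) = 6.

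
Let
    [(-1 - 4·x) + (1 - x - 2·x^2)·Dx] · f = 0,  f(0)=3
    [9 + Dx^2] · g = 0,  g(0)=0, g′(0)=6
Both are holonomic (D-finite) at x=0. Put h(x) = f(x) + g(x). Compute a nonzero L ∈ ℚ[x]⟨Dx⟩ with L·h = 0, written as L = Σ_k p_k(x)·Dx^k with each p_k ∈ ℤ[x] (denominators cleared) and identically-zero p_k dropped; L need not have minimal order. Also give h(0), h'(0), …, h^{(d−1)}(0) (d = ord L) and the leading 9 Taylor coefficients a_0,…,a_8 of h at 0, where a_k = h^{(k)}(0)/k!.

L = (117 + 486·x + 135·x^2 + 360·x^3 + 540·x^4 + 432·x^5) + (-45 + 63·x + 81·x^2 - 153·x^3 - 18·x^4 + 324·x^5 + 216·x^6)·Dx + (13 + 54·x + 15·x^2 + 40·x^3 + 60·x^4 + 48·x^5)·Dx^2 + (-5 + 7·x + 9·x^2 - 17·x^3 - 2·x^4 + 36·x^5 + 24·x^6)·Dx^3  (order 3).
h: a_k = 3, 9, 9, 6, 33, 1341/20, 129, 71157/280, 513, …
ICs: h(0) = 3, h′(0) = 9, h′′(0) = 18.

f: a_k = 3, 3, 9, 15, 33, 63, 129, 255, 513, …
g: a_k = 0, 6, 0, -9, 0, 81/20, 0, -243/280, 0, …
h₀=f+g: left-lcm gives L₀, ord ≤ 3.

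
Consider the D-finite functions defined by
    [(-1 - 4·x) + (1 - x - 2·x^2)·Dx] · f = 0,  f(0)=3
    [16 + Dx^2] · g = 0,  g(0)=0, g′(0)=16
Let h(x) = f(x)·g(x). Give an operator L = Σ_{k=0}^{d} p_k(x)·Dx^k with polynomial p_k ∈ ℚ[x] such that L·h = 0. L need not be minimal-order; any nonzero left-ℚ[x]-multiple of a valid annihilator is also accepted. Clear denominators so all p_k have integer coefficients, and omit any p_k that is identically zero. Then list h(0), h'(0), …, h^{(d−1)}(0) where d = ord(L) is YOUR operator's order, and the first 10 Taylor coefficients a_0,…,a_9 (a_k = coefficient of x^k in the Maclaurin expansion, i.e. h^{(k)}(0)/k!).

L = (-12 + 16·x + 32·x^2) + (2 + 8·x)·Dx + (-1 + x + 2·x^2)·Dx^2  (order 2).
h: a_k = 0, 48, 48, 16, 112, 1232/5, 2352/5, 19408/21, 195824/105, 3517328/945, …
ICs: h(0) = 0, h′(0) = 48.

f: a_k = 3, 3, 9, 15, 33, 63, 129, 255, 513, 1023, …
g: a_k = 0, 16, 0, -128/3, 0, 512/15, 0, -4096/315, 0, 8192/2835, …
Product ⇒ symmetric product L₀, ord ≤ 2.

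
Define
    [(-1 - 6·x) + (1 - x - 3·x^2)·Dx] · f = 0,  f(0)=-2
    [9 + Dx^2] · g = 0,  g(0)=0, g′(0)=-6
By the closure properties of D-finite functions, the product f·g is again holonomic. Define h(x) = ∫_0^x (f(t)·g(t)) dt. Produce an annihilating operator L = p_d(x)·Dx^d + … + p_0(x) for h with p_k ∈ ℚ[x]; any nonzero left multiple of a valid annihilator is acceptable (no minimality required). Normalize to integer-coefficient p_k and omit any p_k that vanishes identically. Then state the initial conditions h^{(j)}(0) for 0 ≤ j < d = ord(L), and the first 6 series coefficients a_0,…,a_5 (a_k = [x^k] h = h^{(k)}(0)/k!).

f: a_k = -2, -2, -8, -14, -38, -80, …
g: a_k = 0, -6, 0, 9, 0, -81/20, …
h₀=f·g: eliminate ⇒ L₀, order ≤ 1·2.
h=∫₀ˣh₀: take L = L₀·Dx.
L = (-3 + 9·x + 27·x^2)·Dx + (2 + 12·x)·Dx^2 + (-1 + x + 3·x^2)·Dx^3  (order 3).
h: a_k = 0, 0, 6, 4, 15/2, 66/5, …
ICs: h(0) = 0, h′(0) = 0, h′′(0) = 12.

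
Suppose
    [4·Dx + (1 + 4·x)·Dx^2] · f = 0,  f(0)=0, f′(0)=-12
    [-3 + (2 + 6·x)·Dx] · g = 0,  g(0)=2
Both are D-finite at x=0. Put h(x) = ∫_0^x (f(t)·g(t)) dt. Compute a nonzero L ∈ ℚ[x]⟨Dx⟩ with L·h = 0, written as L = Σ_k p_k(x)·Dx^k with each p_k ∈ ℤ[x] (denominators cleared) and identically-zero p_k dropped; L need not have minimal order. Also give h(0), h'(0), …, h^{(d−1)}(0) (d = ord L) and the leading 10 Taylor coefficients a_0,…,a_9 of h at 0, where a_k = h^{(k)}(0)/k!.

L = (3 + 36·x)·Dx + (4 + 12·x)·Dx^2 + (4 + 40·x + 132·x^2 + 144·x^3)·Dx^3  (order 3).
h: a_k = 0, 0, -12, 4, -29/4, 39/2, -9383/160, 206953/1120, -21442563/35840, 53092163/26880, …
ICs: h(0) = 0, h′(0) = 0, h′′(0) = -24.

f: a_k = 0, -12, 24, -64, 192, -3072/5, 2048, -49152/7, 24576, -262144/3, …
g: a_k = 2, 3, -9/4, 27/8, -405/64, 1701/128, -15309/512, 72171/1024, -2814669/16384, 14073345/32768, …
f·g: L₀ = L_f ⊗_s L_g, ord ≤ 2·1.
∫: right-multiply L₀ by Dx.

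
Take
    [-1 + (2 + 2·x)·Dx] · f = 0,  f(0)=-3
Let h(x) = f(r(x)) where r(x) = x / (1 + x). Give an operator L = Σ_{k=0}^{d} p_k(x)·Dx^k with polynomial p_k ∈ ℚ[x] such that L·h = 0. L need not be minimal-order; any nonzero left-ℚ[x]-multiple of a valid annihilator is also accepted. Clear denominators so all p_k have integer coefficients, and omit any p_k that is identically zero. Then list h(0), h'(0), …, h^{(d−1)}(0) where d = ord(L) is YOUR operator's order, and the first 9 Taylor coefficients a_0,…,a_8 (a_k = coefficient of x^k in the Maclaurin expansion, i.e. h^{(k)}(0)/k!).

f: a_k = -3, -3/2, 3/8, -3/16, 15/128, -21/256, 63/1024, -99/2048, 1287/32768, …
Change of var in L_f (x↦r) gives L₀.
L = -1 + (2 + 6·x + 4·x^2)·Dx  (order 1).
h: a_k = -3, -3/2, 15/8, -39/16, 423/128, -1197/256, 7059/1024, -21615/2048, 547383/32768, …
ICs: h(0) = -3.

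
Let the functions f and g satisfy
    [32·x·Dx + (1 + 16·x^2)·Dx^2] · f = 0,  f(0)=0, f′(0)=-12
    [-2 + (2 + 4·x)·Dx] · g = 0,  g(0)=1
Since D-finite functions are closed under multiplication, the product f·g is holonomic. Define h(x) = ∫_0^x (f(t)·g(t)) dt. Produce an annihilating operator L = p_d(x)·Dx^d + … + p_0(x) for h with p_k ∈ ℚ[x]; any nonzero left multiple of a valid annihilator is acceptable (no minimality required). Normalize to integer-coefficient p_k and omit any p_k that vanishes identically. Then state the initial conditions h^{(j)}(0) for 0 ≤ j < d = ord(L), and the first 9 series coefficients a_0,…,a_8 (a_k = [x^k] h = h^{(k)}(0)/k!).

L = (3 - 32·x - 16·x^2)·Dx + (-2 + 28·x + 96·x^2 + 64·x^3)·Dx^2 + (1 + 4·x + 20·x^2 + 64·x^3 + 64·x^4)·Dx^3  (order 3).
h: a_k = 0, 0, -6, -4, 35/2, 58/5, -6389/60, -847/10, 1022653/1120, …
ICs: h(0) = 0, h′(0) = 0, h′′(0) = -12.

f: a_k = 0, -12, 0, 64, 0, -3072/5, 0, 49152/7, 0, …
g: a_k = 1, 1, -1/2, 1/2, -5/8, 7/8, -21/16, 33/16, -429/128, …
Product ⇒ symmetric product L₀, ord ≤ 2.
Integrate: L := L₀·Dx.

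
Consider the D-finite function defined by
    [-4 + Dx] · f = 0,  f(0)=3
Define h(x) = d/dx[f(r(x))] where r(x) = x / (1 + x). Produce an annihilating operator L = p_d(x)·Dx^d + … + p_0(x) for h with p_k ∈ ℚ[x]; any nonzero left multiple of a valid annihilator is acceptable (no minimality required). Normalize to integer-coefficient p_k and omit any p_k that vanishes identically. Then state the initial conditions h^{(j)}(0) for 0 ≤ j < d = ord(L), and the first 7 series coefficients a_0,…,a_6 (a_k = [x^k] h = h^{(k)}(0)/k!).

f: a_k = 3, 12, 24, 32, 32, 128/5, 256/15, …
Substitute x→r, Dx→(1/r')Dx; clear ⇒ L₀.
Derive L from L₀ (diff closure).
L = (2 - 2·x) + (-1 - 2·x - x^2)·Dx  (order 1).
h: a_k = 12, 24, -12, -16, 28, -88/5, -68/15, …
ICs: h(0) = 12.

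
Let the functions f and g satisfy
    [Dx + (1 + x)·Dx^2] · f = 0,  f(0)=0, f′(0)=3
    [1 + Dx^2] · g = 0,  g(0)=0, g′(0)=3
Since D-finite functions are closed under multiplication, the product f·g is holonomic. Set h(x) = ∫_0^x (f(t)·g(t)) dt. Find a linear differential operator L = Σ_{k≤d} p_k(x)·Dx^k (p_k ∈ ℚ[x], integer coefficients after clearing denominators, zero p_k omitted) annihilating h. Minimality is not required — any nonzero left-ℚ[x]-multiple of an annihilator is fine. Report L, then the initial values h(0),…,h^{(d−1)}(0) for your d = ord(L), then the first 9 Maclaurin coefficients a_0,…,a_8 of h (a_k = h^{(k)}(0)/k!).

L = (-3 + 6·x + 19·x^2 + 16·x^3 + 4·x^4)·Dx + (4 + 20·x + 24·x^2 + 8·x^3)·Dx^2 + (20·x + 42·x^2 + 32·x^3 + 8·x^4)·Dx^3 + (4 + 20·x + 24·x^2 + 8·x^3)·Dx^4 + (3 + 14·x + 23·x^2 + 16·x^3 + 4·x^4)·Dx^5  (order 5).
h: a_k = 0, 0, 0, 3, -9/8, 3/10, -1/4, 11/56, -93/640, …
ICs: h(0) = 0, h′(0) = 0, h′′(0) = 0, h′′′(0) = 18, h′′′′(0) = -27.

f: a_k = 0, 3, -3/2, 1, -3/4, 3/5, -1/2, 3/7, -3/8, …
g: a_k = 0, 3, 0, -1/2, 0, 1/40, 0, -1/1680, 0, …
Sym-product of L_f,L_g gives L₀ (≤ ord 4).
h=∫h₀ ⇒ L = L₀·Dx.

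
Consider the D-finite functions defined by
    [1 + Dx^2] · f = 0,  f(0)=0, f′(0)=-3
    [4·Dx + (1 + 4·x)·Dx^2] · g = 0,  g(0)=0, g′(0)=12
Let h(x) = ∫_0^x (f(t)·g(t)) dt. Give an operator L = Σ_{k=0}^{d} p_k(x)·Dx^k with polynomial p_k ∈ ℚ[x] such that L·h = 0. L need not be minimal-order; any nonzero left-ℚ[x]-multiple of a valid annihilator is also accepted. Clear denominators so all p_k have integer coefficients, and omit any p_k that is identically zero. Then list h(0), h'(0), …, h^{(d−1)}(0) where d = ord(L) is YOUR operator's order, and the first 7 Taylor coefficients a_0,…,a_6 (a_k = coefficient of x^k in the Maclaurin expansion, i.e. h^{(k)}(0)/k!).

L = (-147 - 144·x - 224·x^2 + 256·x^3 + 256·x^4)·Dx + (-56 - 160·x + 384·x^2 + 512·x^3)·Dx^2 + (-150 - 160·x - 192·x^2 + 512·x^3 + 512·x^4)·Dx^3 + (-56 - 160·x + 384·x^2 + 512·x^3)·Dx^4 + (-3 - 16·x + 32·x^2 + 256·x^3 + 256·x^4)·Dx^5  (order 5).
h: a_k = 0, 0, 0, -12, 18, -186/5, 94, …
ICs: h(0) = 0, h′(0) = 0, h′′(0) = 0, h′′′(0) = -72, h′′′′(0) = 432.

f: a_k = 0, -3, 0, 1/2, 0, -1/40, 0, …
g: a_k = 0, 12, -24, 64, -192, 3072/5, -2048, …
Sym-product of L_f,L_g gives L₀ (≤ ord 4).
h=∫h₀ ⇒ L = L₀·Dx.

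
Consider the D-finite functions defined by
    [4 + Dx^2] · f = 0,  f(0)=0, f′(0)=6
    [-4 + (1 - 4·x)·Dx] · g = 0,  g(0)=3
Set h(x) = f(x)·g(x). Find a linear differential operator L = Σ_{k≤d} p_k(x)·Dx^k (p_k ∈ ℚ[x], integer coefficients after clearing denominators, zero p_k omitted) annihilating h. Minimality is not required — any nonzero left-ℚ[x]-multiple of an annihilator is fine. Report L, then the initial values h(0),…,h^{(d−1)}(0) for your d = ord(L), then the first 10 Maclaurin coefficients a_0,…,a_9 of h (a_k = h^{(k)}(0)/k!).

L = (-4 + 16·x) + 8·Dx + (-1 + 4·x)·Dx^2  (order 2).
h: a_k = 0, 18, 72, 276, 1104, 22092/5, 88368/5, 2474296/35, 9897184/35, 50899804/45, …
ICs: h(0) = 0, h′(0) = 18.

f: a_k = 0, 6, 0, -4, 0, 4/5, 0, -8/105, 0, 4/945, …
g: a_k = 3, 12, 48, 192, 768, 3072, 12288, 49152, 196608, 786432, …
Product ⇒ symmetric product L₀, ord ≤ 2.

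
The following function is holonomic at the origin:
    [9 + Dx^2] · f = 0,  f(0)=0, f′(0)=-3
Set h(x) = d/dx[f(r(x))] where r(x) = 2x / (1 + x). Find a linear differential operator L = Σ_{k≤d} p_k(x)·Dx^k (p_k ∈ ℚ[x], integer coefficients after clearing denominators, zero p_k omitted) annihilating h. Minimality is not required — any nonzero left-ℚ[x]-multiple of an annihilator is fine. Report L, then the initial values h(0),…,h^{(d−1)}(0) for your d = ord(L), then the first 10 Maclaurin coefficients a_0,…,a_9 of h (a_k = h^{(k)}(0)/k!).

f: a_k = 0, -3, 0, 9/2, 0, -81/40, 0, 243/560, 0, -243/4480, …
L₀ from L_f via x↦r, Dx↦r'^{-1}Dx.
h₀' ⇒ L via d/dx closure of L₀.
L = (42 + 12·x + 6·x^2) + (6 + 18·x + 18·x^2 + 6·x^3)·Dx + (1 + 4·x + 6·x^2 + 4·x^3 + x^4)·Dx^2  (order 2).
h: a_k = -6, 12, 90, -408, 726, -180, -13386/5, 45168/5, -126414/7, 172140/7, …
ICs: h(0) = -6, h′(0) = 12.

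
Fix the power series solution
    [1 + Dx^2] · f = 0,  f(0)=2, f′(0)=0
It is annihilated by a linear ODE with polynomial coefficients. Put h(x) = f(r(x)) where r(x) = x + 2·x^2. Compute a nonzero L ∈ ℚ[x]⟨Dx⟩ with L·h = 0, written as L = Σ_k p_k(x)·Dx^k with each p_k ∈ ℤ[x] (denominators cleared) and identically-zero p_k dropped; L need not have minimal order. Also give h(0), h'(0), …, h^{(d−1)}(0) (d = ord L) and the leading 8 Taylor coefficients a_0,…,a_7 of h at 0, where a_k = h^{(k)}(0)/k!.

L = (1 + 12·x + 48·x^2 + 64·x^3) - 4·Dx + (1 + 4·x)·Dx^2  (order 2).
h: a_k = 2, 0, -1, -4, -47/12, 2/3, 719/360, 79/30, …
ICs: h(0) = 2, h′(0) = 0.

f: a_k = 2, 0, -1, 0, 1/12, 0, -1/360, 0, …
h₀=f(r): pull back L_f along r ⇒ L₀.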